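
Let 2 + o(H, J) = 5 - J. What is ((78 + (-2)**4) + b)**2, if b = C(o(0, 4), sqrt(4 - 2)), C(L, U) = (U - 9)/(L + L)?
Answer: (197 - sqrt(2))**2/4 ≈ 9563.5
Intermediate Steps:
o(H, J) = 3 - J (o(H, J) = -2 + (5 - J) = 3 - J)
C(L, U) = (-9 + U)/(2*L) (C(L, U) = (-9 + U)/((2*L)) = (-9 + U)*(1/(2*L)) = (-9 + U)/(2*L))
b = 9/2 - sqrt(2)/2 (b = (-9 + sqrt(4 - 2))/(2*(3 - 1*4)) = (-9 + sqrt(2))/(2*(3 - 4)) = (1/2)*(-9 + sqrt(2))/(-1) = (1/2)*(-1)*(-9 + sqrt(2)) = 9/2 - sqrt(2)/2 ≈ 3.7929)
((78 + (-2)**4) + b)**2 = ((78 + (-2)**4) + (9/2 - sqrt(2)/2))**2 = ((78 + 16) + (9/2 - sqrt(2)/2))**2 = (94 + (9/2 - sqrt(2)/2))**2 = (197/2 - sqrt(2)/2)**2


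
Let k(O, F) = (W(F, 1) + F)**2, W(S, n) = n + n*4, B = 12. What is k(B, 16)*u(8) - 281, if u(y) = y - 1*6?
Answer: 601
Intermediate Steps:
W(S, n) = 5*n (W(S, n) = n + 4*n = 5*n)
k(O, F) = (5 + F)**2 (k(O, F) = (5*1 + F)**2 = (5 + F)**2)
u(y) = -6 + y (u(y) = y - 6 = -6 + y)
k(B, 16)*u(8) - 281 = (5 + 16)**2*(-6 + 8) - 281 = 21**2*2 - 281 = 441*2 - 281 = 882 - 281 = 601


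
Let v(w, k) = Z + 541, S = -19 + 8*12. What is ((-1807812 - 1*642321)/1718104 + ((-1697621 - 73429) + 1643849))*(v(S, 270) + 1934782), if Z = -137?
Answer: -211464544504021941/859052 ≈ -2.4616e+11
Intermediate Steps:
S = 77 (S = -19 + 96 = 77)
v(w, k) = 404 (v(w, k) = -137 + 541 = 404)
((-1807812 - 1*642321)/1718104 + ((-1697621 - 73429) + 1643849))*(v(S, 270) + 1934782) = ((-1807812 - 1*642321)/1718104 + ((-1697621 - 73429) + 1643849))*(404 + 1934782) = ((-1807812 - 642321)*(1/1718104) + (-1771050 + 1643849))*1935186 = (-2450133*1/1718104 - 127201)*1935186 = (-2450133/1718104 - 127201)*1935186 = -218546997037/1718104*1935186 = -211464544504021941/859052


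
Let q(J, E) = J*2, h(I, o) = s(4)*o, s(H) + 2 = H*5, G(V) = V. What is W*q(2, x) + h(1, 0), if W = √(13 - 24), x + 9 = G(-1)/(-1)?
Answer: 4*I*√11 ≈ 13.266*I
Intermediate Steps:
s(H) = -2 + 5*H (s(H) = -2 + H*5 = -2 + 5*H)
h(I, o) = 18*o (h(I, o) = (-2 + 5*4)*o = (-2 + 20)*o = 18*o)
x = -8 (x = -9 - 1/(-1) = -9 - 1*(-1) = -9 + 1 = -8)
q(J, E) = 2*J
W = I*√11 (W = √(-11) = I*√11 ≈ 3.3166*I)
W*q(2, x) + h(1, 0) = (I*√11)*(2*2) + 18*0 = (I*√11)*4 + 0 = 4*I*√11 + 0 = 4*I*√11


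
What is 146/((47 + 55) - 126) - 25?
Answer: -373/12 ≈ -31.083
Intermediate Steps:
146/((47 + 55) - 126) - 25 = 146/(102 - 126) - 25 = 146/(-24) - 25 = 146*(-1/24) - 25 = -73/12 - 25 = -373/12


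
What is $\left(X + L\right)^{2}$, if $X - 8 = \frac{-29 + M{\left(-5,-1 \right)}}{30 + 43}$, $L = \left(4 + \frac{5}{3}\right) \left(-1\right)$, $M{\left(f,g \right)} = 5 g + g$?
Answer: $\frac{164836}{47961} \approx 3.4369$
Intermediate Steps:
$M{\left(f,g \right)} = 6 g$
$L = - \frac{17}{3}$ ($L = \left(4 + 5 \cdot \frac{1}{3}\right) \left(-1\right) = \left(4 + \frac{5}{3}\right) \left(-1\right) = \frac{17}{3} \left(-1\right) = - \frac{17}{3} \approx -5.6667$)
$X = \frac{549}{73}$ ($X = 8 + \frac{-29 + 6 \left(-1\right)}{30 + 43} = 8 + \frac{-29 - 6}{73} = 8 - \frac{35}{73} = \frac{549}{73} \approx 7.5205$)
$\left(X + L\right)^{2} = \left(\frac{549}{73} - \frac{17}{3}\right)^{2} = \left(\frac{406}{219}\right)^{2} = \frac{164836}{47961}$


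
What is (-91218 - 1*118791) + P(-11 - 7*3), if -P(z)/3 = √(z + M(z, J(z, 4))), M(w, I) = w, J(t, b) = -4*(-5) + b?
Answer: -210009 - 24*I ≈ -2.1001e+5 - 24.0*I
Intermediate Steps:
J(t, b) = 20 + b
P(z) = -3*√2*√z (P(z) = -3*√(z + z) = -3*√2*√z)
(-91218 - 1*118791) + P(-11 - 7*3) = (-91218 - 1*118791) - 3*√2*√(-11 - 7*3) = (-91218 - 118791) - 3*√2*√(-11 - 21) = -210009 - 3*√2*√(-32) = -210009 - 3*√2*4*I*√2 = -210009 - 24*I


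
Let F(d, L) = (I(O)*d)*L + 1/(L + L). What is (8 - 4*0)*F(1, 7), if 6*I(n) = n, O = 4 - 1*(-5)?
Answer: 592/7 ≈ 84.571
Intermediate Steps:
O = 9 (O = 4 + 5 = 9)
I(n) = n/6
F(d, L) = 1/(2*L) + 3*L*d/2 (F(d, L) = (((1/6)*9)*d)*L + 1/(L + L) = (3*d/2)*L + 1/(2*L) = 3*L*d/2 + 1/(2*L) = 1/(2*L) + 3*L*d/2)
(8 - 4*0)*F(1, 7) = (8 - 4*0)*((1/2)*(1 + 3*1*7**2)/7) = (8 + 0)*((1/2)*(1/7)*(1 + 3*1*49)) = 8*((1/2)*(1/7)*(1 + 147)) = 8*((1/2)*(1/7)*148) = 8*(74/7) = 592/7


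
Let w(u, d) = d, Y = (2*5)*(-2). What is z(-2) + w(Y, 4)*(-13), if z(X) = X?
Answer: -54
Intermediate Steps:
Y = -20 (Y = 10*(-2) = -20)
z(-2) + w(Y, 4)*(-13) = -2 + 4*(-13) = -2 - 52 = -54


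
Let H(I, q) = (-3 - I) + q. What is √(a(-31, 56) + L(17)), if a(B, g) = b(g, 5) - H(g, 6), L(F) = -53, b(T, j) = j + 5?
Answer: √10 ≈ 3.1623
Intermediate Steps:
H(I, q) = -3 + q - I
b(T, j) = 5 + j
a(B, g) = 7 + g (a(B, g) = (5 + 5) - (-3 + 6 - g) = 10 - (3 - g) = 10 + (-3 + g) = 7 + g)
√(a(-31, 56) + L(17)) = √((7 + 56) - 53) = √(63 - 53) = √10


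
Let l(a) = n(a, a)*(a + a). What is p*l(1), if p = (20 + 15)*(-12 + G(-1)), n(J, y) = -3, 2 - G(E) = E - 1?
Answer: 1680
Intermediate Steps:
G(E) = 3 - E (G(E) = 2 - (E - 1) = 2 - (-1 + E) = 2 + (1 - E) = 3 - E)
l(a) = -6*a (l(a) = -3*(a + a) = -6*a)
p = -280 (p = (20 + 15)*(-12 + (3 - 1*(-1))) = 35*(-12 + (3 + 1)) = 35*(-12 + 4) = 35*(-8) = -280)
p*l(1) = -(-1680) = -280*(-6) = 1680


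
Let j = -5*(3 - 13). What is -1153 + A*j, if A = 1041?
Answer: 50897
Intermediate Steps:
j = 50 (j = -5*(-10) = 50)
-1153 + A*j = -1153 + 1041*50 = -1153 + 52050 = 50897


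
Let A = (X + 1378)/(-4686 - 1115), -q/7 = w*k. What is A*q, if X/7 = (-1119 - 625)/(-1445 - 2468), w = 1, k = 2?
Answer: 10808644/3242759 ≈ 3.3332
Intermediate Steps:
X = 1744/559 (X = 7*((-1119 - 625)/(-1445 - 2468)) = 7*(-1744/(-3913)) = 7*(-1744*(-1/3913)) = 7*(1744/3913) = 1744/559 ≈ 3.1199)
q = -14 (q = -7*2 = -14)
A = -772046/3242759 (A = (1744/559 + 1378)/(-4686 - 1115) = (772046/559)/(-5801) = (772046/559)*(-1/5801) = -772046/3242759 ≈ -0.23808)
A*q = -772046/3242759*(-14) = 10808644/3242759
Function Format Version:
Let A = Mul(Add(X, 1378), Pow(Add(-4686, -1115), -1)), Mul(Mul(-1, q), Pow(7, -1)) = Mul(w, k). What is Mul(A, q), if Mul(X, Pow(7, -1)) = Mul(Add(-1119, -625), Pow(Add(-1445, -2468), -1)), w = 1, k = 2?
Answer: Rational(10808644, 3242759) ≈ 3.3332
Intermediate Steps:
X = Rational(1744, 559) (X = Mul(7, Mul(Add(-1119, -625), Pow(Add(-1445, -2468), -1))) = Mul(7, Mul(-1744, Pow(-3913, -1))) = Mul(7, Mul(-1744, Rational(-1, 3913))) = Mul(7, Rational(1744, 3913)) = Rational(1744, 559) ≈ 3.1199)
q = -14 (q = Mul(-7, Mul(1, 2)) = Mul(-7, 2) = -14)
A = Rational(-772046, 3242759) (A = Mul(Add(Rational(1744, 559), 1378), Pow(Add(-4686, -1115), -1)) = Mul(Rational(772046, 559), Pow(-5801, -1)) = Mul(Rational(772046, 559), Rational(-1, 5801)) = Rational(-772046, 3242759) ≈ -0.23808)
Mul(A, q) = Mul(Rational(-772046, 3242759), -14) = Rational(10808644, 3242759)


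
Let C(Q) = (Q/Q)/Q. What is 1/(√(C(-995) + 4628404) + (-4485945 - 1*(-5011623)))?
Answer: 523049610/274951067623601 - √4582235669105/274951067623601 ≈ 1.8946e-6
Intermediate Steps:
C(Q) = 1/Q
1/(√(C(-995) + 4628404) + (-4485945 - 1*(-5011623))) = 1/(√(1/(-995) + 4628404) + (-4485945 - 1*(-5011623))) = 1/(√(-1/995 + 4628404) + (-4485945 + 5011623)) = 1/(√(4605261979/995) + 525678) = 1/(√4582235669105/995 + 525678) = 1/(525678 + √4582235669105/995)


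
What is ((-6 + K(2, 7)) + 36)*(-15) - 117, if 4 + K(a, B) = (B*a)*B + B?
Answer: -2082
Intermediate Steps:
K(a, B) = -4 + B + a*B² (K(a, B) = -4 + ((B*a)*B + B) = -4 + (a*B² + B) = -4 + (B + a*B²) = -4 + B + a*B²)
((-6 + K(2, 7)) + 36)*(-15) - 117 = ((-6 + (-4 + 7 + 2*7²)) + 36)*(-15) - 117 = ((-6 + (-4 + 7 + 2*49)) + 36)*(-15) - 117 = ((-6 + (-4 + 7 + 98)) + 36)*(-15) - 117 = ((-6 + 101) + 36)*(-15) - 117 = (95 + 36)*(-15) - 117 = 131*(-15) - 117 = -1965 - 117 = -2082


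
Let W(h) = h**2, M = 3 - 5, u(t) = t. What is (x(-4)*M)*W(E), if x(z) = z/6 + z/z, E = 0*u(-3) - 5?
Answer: -50/3 ≈ -16.667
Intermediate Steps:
E = -5 (E = 0*(-3) - 5 = 0 - 5 = -5)
M = -2
x(z) = 1 + z/6 (x(z) = z*(1/6) + 1 = z/6 + 1 = 1 + z/6)
(x(-4)*M)*W(E) = ((1 + (1/6)*(-4))*(-2))*(-5)**2 = ((1 - 2/3)*(-2))*25 = ((1/3)*(-2))*25 = -2/3*25 = -50/3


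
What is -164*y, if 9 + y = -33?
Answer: 6888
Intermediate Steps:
y = -42 (y = -9 - 33 = -42)
-164*y = -164*(-42) = 6888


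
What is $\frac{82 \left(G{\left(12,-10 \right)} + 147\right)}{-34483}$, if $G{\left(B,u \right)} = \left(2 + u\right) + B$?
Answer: $- \frac{12382}{34483} \approx -0.35908$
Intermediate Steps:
$G{\left(B,u \right)} = 2 + B + u$
$\frac{82 \left(G{\left(12,-10 \right)} + 147\right)}{-34483} = \frac{82 \left(\left(2 + 12 - 10\right) + 147\right)}{-34483} = 82 \left(4 + 147\right) \left(- \frac{1}{34483}\right) = 82 \cdot 151 \left(- \frac{1}{34483}\right) = 12382 \left(- \frac{1}{34483}\right) = - \frac{12382}{34483}$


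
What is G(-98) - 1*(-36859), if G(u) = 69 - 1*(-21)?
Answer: 36949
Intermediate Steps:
G(u) = 90 (G(u) = 69 + 21 = 90)
G(-98) - 1*(-36859) = 90 - 1*(-36859) = 90 + 36859 = 36949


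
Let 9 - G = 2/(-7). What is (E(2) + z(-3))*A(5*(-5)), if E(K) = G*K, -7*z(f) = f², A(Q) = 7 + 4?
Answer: 1331/7 ≈ 190.14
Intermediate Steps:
G = 65/7 (G = 9 - 2/(-7) = 9 - 2*(-1)/7 = 9 - 1*(-2/7) = 9 + 2/7 = 65/7 ≈ 9.2857)
A(Q) = 11
z(f) = -f²/7
E(K) = 65*K/7
(E(2) + z(-3))*A(5*(-5)) = ((65/7)*2 - ⅐*(-3)²)*11 = (130/7 - ⅐*9)*11 = (130/7 - 9/7)*11 = (121/7)*11 = 1331/7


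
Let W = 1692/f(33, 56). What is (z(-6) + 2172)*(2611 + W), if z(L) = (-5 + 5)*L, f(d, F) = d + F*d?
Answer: 1185666564/209 ≈ 5.6730e+6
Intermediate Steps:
z(L) = 0 (z(L) = 0*L = 0)
W = 188/209 (W = 1692/((33*(1 + 56))) = 1692/((33*57)) = 1692/1881 = 1692*(1/1881) = 188/209 ≈ 0.89952)
(z(-6) + 2172)*(2611 + W) = (0 + 2172)*(2611 + 188/209) = 2172*(545887/209) = 1185666564/209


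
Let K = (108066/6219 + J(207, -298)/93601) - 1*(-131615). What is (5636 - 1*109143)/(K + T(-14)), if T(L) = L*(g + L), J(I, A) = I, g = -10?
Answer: -20083967599611/25606467651556 ≈ -0.78433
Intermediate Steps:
T(L) = L*(-10 + L)
K = 25541271934228/194034873 (K = (108066/6219 + 207/93601) - 1*(-131615) = (108066*(1/6219) + 207*(1/93601)) + 131615 = (36022/2073 + 207/93601) + 131615 = 3372124333/194034873 + 131615 = 25541271934228/194034873 ≈ 1.3163e+5)
(5636 - 1*109143)/(K + T(-14)) = (5636 - 1*109143)/(25541271934228/194034873 - 14*(-10 - 14)) = (5636 - 109143)/(25541271934228/194034873 - 14*(-24)) = -103507/(25541271934228/194034873 + 336) = -103507/25606467651556/194034873 = -103507*194034873/25606467651556 = -20083967599611/25606467651556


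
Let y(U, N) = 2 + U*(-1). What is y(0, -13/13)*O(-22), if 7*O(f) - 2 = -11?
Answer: -18/7 ≈ -2.5714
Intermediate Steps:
O(f) = -9/7 (O(f) = 2/7 + (⅐)*(-11) = 2/7 - 11/7 = -9/7)
y(U, N) = 2 - U
y(0, -13/13)*O(-22) = (2 - 1*0)*(-9/7) = (2 + 0)*(-9/7) = 2*(-9/7) = -18/7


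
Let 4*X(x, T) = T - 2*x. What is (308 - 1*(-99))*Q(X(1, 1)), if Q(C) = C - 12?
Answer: -19943/4 ≈ -4985.8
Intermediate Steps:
X(x, T) = -x/2 + T/4 (X(x, T) = (T - 2*x)/4 = -x/2 + T/4)
Q(C) = -12 + C
(308 - 1*(-99))*Q(X(1, 1)) = (308 - 1*(-99))*(-12 + (-½*1 + (¼)*1)) = (308 + 99)*(-12 + (-½ + ¼)) = 407*(-12 - ¼) = 407*(-49/4) = -19943/4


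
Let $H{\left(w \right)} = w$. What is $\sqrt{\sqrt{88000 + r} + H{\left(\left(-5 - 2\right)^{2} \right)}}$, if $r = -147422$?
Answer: $\sqrt{49 + i \sqrt{59422}} \approx 12.199 + 9.9911 i$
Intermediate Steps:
$\sqrt{\sqrt{88000 + r} + H{\left(\left(-5 - 2\right)^{2} \right)}} = \sqrt{\sqrt{88000 - 147422} + \left(-5 - 2\right)^{2}} = \sqrt{\sqrt{-59422} + \left(-7\right)^{2}} = \sqrt{i \sqrt{59422} + 49} = \sqrt{49 + i \sqrt{59422}}$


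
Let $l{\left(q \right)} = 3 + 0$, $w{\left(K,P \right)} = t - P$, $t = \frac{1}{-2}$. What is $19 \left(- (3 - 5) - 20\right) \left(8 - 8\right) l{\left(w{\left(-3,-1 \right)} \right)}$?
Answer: $0$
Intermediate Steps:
$t = - \frac{1}{2} \approx -0.5$
$w{\left(K,P \right)} = - \frac{1}{2} - P$
$l{\left(q \right)} = 3$
$19 \left(- (3 - 5) - 20\right) \left(8 - 8\right) l{\left(w{\left(-3,-1 \right)} \right)} = 19 \left(- (3 - 5) - 20\right) \left(8 - 8\right) 3 = 19 \left(\left(-1\right) \left(-2\right) - 20\right) 0 \cdot 3 = 19 \left(2 - 20\right) 0 \cdot 3 = 19 \left(\left(-18\right) 0\right) 3 = 19 \cdot 0 \cdot 3 = 0 \cdot 3 = 0$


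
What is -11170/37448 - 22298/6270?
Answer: -226262851/58699740 ≈ -3.8546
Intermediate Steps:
-11170/37448 - 22298/6270 = -11170*1/37448 - 22298*1/6270 = -5585/18724 - 11149/3135 = -226262851/58699740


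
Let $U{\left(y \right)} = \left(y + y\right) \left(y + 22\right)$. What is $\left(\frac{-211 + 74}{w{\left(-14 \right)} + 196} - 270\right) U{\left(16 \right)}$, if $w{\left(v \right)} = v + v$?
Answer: $- \frac{6915544}{21} \approx -3.2931 \cdot 10^{5}$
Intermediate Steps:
$w{\left(v \right)} = 2 v$
$U{\left(y \right)} = 2 y \left(22 + y\right)$
$\left(\frac{-211 + 74}{w{\left(-14 \right)} + 196} - 270\right) U{\left(16 \right)} = \left(\frac{-211 + 74}{2 \left(-14\right) + 196} - 270\right) 2 \cdot 16 \left(22 + 16\right) = \left(- \frac{137}{-28 + 196} - 270\right) 2 \cdot 16 \cdot 38 = \left(- \frac{137}{168} - 270\right) 1216 = \left(- \frac{45497}{168}\right) 1216 = - \frac{6915544}{21}$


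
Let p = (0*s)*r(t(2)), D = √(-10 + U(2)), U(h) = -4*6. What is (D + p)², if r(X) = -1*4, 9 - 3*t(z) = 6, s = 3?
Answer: -34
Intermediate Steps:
t(z) = 1 (t(z) = 3 - ⅓*6 = 3 - 2 = 1)
U(h) = -24
r(X) = -4
D = I*√34 (D = √(-10 - 24) = √(-34) = I*√34 ≈ 5.8309*I)
p = 0 (p = (0*3)*(-4) = 0*(-4) = 0)
(D + p)² = (I*√34 + 0)² = (I*√34)² = -34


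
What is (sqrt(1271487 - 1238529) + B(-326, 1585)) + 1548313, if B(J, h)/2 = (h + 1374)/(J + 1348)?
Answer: 791190902/511 + 3*sqrt(3662) ≈ 1.5485e+6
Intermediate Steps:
B(J, h) = 2*(1374 + h)/(1348 + J) (B(J, h) = 2*((h + 1374)/(J + 1348)) = 2*((1374 + h)/(1348 + J)) = 2*(1374 + h)/(1348 + J))
(sqrt(1271487 - 1238529) + B(-326, 1585)) + 1548313 = (sqrt(1271487 - 1238529) + 2*(1374 + 1585)/(1348 - 326)) + 1548313 = (sqrt(32958) + 2*2959/1022) + 1548313 = (3*sqrt(3662) + 2*(1/1022)*2959) + 1548313 = (3*sqrt(3662) + 2959/511) + 1548313 = (2959/511 + 3*sqrt(3662)) + 1548313 = 791190902/511 + 3*sqrt(3662)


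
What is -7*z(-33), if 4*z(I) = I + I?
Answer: 231/2 ≈ 115.50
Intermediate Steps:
z(I) = I/2 (z(I) = (I + I)/4 = (2*I)/4 = I/2)
-7*z(-33) = -7*(-33)/2 = -7*(-33/2) = 231/2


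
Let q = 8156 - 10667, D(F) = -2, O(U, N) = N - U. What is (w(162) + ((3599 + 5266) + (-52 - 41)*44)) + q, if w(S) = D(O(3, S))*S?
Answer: 1938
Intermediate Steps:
w(S) = -2*S
q = -2511
(w(162) + ((3599 + 5266) + (-52 - 41)*44)) + q = (-2*162 + ((3599 + 5266) + (-52 - 41)*44)) - 2511 = (-324 + (8865 - 93*44)) - 2511 = (-324 + (8865 - 4092)) - 2511 = (-324 + 4773) - 2511 = 4449 - 2511 = 1938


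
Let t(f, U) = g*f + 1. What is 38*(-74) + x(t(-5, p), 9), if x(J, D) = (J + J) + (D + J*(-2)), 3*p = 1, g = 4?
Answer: -2803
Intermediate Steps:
p = ⅓ (p = (⅓)*1 = ⅓ ≈ 0.33333)
t(f, U) = 1 + 4*f (t(f, U) = 4*f + 1 = 1 + 4*f)
x(J, D) = D (x(J, D) = 2*J + (D - 2*J) = D)
38*(-74) + x(t(-5, p), 9) = 38*(-74) + 9 = -2812 + 9 = -2803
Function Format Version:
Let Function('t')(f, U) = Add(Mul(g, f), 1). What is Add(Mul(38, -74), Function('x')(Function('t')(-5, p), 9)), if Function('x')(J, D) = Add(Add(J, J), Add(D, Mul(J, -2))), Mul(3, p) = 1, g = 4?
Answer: -2803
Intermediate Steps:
p = Rational(1, 3) (p = Mul(Rational(1, 3), 1) = Rational(1, 3) ≈ 0.33333)
Function('t')(f, U) = Add(1, Mul(4, f)) (Function('t')(f, U) = Add(Mul(4, f), 1) = Add(1, Mul(4, f)))
Function('x')(J, D) = D (Function('x')(J, D) = Add(Mul(2, J), Add(D, Mul(-2, J))) = D)
Add(Mul(38, -74), Function('x')(Function('t')(-5, p), 9)) = Add(Mul(38, -74), 9) = Add(-2812, 9) = -2803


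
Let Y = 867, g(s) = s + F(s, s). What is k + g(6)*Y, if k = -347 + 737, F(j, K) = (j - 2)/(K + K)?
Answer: 5881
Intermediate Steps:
F(j, K) = (-2 + j)/(2*K) (F(j, K) = (-2 + j)/((2*K)) = (-2 + j)*(1/(2*K)) = (-2 + j)/(2*K))
g(s) = s + (-2 + s)/(2*s)
k = 390
k + g(6)*Y = 390 + (1/2 + 6 - 1/6)*867 = 390 + (19/3)*867 = 390 + 5491 = 5881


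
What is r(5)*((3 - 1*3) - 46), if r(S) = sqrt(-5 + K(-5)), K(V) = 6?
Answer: -46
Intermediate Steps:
r(S) = 1 (r(S) = sqrt(-5 + 6) = sqrt(1) = 1)
r(5)*((3 - 1*3) - 46) = 1*((3 - 1*3) - 46) = 1*((3 - 3) - 46) = 1*(0 - 46) = 1*(-46) = -46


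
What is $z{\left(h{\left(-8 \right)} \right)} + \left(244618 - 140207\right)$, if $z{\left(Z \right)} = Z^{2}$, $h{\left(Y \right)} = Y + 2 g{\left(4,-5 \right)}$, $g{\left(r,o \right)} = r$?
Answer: $104411$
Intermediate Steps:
$h{\left(Y \right)} = 8 + Y$ ($h{\left(Y \right)} = Y + 2 \cdot 4 = Y + 8 = 8 + Y$)
$z{\left(h{\left(-8 \right)} \right)} + \left(244618 - 140207\right) = \left(8 - 8\right)^{2} + \left(244618 - 140207\right) = 0^{2} + \left(244618 - 140207\right) = 0 + 104411 = 104411$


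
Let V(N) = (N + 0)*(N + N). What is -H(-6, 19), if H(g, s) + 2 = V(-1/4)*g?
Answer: 11/4 ≈ 2.7500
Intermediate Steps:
V(N) = 2*N**2 (V(N) = N*(2*N) = 2*N**2)
H(g, s) = -2 + g/8 (H(g, s) = -2 + (2*(-1/4)**2)*g = -2 + (2*(1/16))*g = -2 + g/8)
-H(-6, 19) = -(-2 + (1/8)*(-6)) = -(-2 - 3/4) = -1*(-11/4) = 11/4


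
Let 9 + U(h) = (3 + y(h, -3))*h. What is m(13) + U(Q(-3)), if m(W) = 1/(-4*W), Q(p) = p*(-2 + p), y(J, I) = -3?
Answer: -469/52 ≈ -9.0192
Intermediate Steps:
U(h) = -9 (U(h) = -9 + (3 - 3)*h = -9 + 0*h = -9 + 0 = -9)
m(W) = -1/(4*W)
m(13) + U(Q(-3)) = -¼/13 - 9 = -¼*1/13 - 9 = -1/52 - 9 = -469/52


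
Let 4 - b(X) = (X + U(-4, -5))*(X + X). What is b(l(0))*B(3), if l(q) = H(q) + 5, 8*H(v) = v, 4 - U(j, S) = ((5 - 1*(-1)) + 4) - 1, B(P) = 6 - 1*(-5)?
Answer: 44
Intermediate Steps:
B(P) = 11 (B(P) = 6 + 5 = 11)
U(j, S) = -5 (U(j, S) = 4 - (((5 - 1*(-1)) + 4) - 1) = 4 - (((5 + 1) + 4) - 1) = 4 - ((6 + 4) - 1) = 4 - (10 - 1) = 4 - 1*9 = 4 - 9 = -5)
H(v) = v/8
l(q) = 5 + q/8 (l(q) = q/8 + 5 = 5 + q/8)
b(X) = 4 - 2*X*(-5 + X) (b(X) = 4 - (X - 5)*(X + X) = 4 - (-5 + X)*2*X = 4 - 2*X*(-5 + X))
b(l(0))*B(3) = (4 - 2*(5 + (⅛)*0)² + 10*(5 + (⅛)*0))*11 = (4 - 2*(5 + 0)² + 10*(5 + 0))*11 = (4 - 2*5² + 10*5)*11 = (4 - 2*25 + 50)*11 = (4 - 50 + 50)*11 = 4*11 = 44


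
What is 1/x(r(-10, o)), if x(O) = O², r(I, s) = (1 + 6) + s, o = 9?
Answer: 1/256 ≈ 0.0039063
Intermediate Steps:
r(I, s) = 7 + s
1/x(r(-10, o)) = 1/((7 + 9)²) = 1/(16²) = 1/256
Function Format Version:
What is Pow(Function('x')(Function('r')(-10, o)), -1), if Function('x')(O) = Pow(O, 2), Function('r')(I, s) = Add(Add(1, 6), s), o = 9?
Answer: Rational(1, 256) ≈ 0.0039063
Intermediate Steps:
Function('r')(I, s) = Add(7, s)
Pow(Function('x')(Function('r')(-10, o)), -1) = Pow(Pow(Add(7, 9), 2), -1) = Pow(Pow(16, 2), -1) = Pow(256, -1) = Rational(1, 256)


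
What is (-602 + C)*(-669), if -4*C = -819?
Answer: 1063041/4 ≈ 2.6576e+5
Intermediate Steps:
C = 819/4 (C = -1/4*(-819) = 819/4 ≈ 204.75)
(-602 + C)*(-669) = (-602 + 819/4)*(-669) = -1589/4*(-669) = 1063041/4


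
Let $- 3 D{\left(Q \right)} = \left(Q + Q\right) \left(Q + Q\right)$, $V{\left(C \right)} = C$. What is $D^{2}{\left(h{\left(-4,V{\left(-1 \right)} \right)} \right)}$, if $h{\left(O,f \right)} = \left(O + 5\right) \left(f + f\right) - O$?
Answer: $\frac{256}{9} \approx 28.444$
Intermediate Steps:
$h{\left(O,f \right)} = - O + 2 f \left(5 + O\right)$ ($h{\left(O,f \right)} = \left(5 + O\right) 2 f - O = 2 f \left(5 + O\right) - O = - O + 2 f \left(5 + O\right)$)
$D{\left(Q \right)} = - \frac{4 Q^{2}}{3}$ ($D{\left(Q \right)} = - \frac{\left(Q + Q\right) \left(Q + Q\right)}{3} = - \frac{2 Q 2 Q}{3} = - \frac{4 Q^{2}}{3}$)
$D^{2}{\left(h{\left(-4,V{\left(-1 \right)} \right)} \right)} = \left(- \frac{4 \left(\left(-1\right) \left(-4\right) + 10 \left(-1\right) + 2 \left(-4\right) \left(-1\right)\right)^{2}}{3}\right)^{2} = \left(- \frac{4 \left(4 - 10 + 8\right)^{2}}{3}\right)^{2} = \left(- \frac{4 \cdot 2^{2}}{3}\right)^{2} = \left(\left(- \frac{4}{3}\right) 4\right)^{2} = \left(- \frac{16}{3}\right)^{2} = \frac{256}{9}$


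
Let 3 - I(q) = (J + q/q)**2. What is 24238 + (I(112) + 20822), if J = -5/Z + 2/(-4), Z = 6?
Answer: 405566/9 ≈ 45063.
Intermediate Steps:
J = -4/3 (J = -5/6 + 2/(-4) = -5*1/6 + 2*(-1/4) = -5/6 - 1/2 = -4/3 ≈ -1.3333)
I(q) = 26/9 (I(q) = 3 - (-4/3 + q/q)**2 = 3 - (-4/3 + 1)**2 = 3 - (-1/3)**2 = 3 - 1*1/9 = 3 - 1/9 = 26/9)
24238 + (I(112) + 20822) = 24238 + (26/9 + 20822) = 24238 + 187424/9 = 405566/9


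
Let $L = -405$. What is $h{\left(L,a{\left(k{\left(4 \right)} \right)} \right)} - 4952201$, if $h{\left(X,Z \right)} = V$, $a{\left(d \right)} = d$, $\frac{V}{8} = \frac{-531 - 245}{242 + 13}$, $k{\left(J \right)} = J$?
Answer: $- \frac{1262817463}{255} \approx -4.9522 \cdot 10^{6}$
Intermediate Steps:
$V = - \frac{6208}{255}$ ($V = 8 \frac{-531 - 245}{242 + 13} = 8 \left(- \frac{776}{255}\right) = - \frac{6208}{255} \approx -24.345$)
$h{\left(X,Z \right)} = - \frac{6208}{255}$
$h{\left(L,a{\left(k{\left(4 \right)} \right)} \right)} - 4952201 = - \frac{6208}{255} - 4952201 = - \frac{1262817463}{255}$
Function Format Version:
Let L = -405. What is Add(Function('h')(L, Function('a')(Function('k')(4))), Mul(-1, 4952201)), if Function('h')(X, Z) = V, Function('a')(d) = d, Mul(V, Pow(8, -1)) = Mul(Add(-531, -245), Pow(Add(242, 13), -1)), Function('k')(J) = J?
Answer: Rational(-1262817463, 255) ≈ -4.9522e+6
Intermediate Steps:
V = Rational(-6208, 255) (V = Mul(8, Mul(Add(-531, -245), Pow(Add(242, 13), -1))) = Mul(8, Mul(-776, Pow(255, -1))) = Mul(8, Mul(-776, Rational(1, 255))) = Mul(8, Rational(-776, 255)) = Rational(-6208, 255) ≈ -24.345)
Function('h')(X, Z) = Rational(-6208, 255)
Add(Function('h')(L, Function('a')(Function('k')(4))), Mul(-1, 4952201)) = Add(Rational(-6208, 255), Mul(-1, 4952201)) = Add(Rational(-6208, 255), -4952201) = Rational(-1262817463, 255)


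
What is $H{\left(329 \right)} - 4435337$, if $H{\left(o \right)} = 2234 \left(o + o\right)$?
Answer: $-2965365$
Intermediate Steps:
$H{\left(o \right)} = 4468 o$ ($H{\left(o \right)} = 2234 \cdot 2 o = 4468 o$)
$H{\left(329 \right)} - 4435337 = 4468 \cdot 329 - 4435337 = 1469972 - 4435337 = -2965365$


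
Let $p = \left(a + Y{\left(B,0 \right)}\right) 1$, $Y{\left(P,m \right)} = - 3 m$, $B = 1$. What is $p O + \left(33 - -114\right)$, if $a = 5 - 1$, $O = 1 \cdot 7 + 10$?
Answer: $215$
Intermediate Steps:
$O = 17$ ($O = 7 + 10 = 17$)
$a = 4$
$p = 4$ ($p = \left(4 - 0\right) 1 = \left(4 + 0\right) 1 = 4 \cdot 1 = 4$)
$p O + \left(33 - -114\right) = 4 \cdot 17 + \left(33 - -114\right) = 68 + \left(33 + 114\right) = 68 + 147 = 215$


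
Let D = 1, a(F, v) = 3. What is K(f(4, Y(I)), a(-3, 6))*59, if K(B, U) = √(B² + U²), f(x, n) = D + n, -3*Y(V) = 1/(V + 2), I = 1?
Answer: 59*√793/9 ≈ 184.61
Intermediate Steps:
Y(V) = -1/(3*(2 + V)) (Y(V) = -1/(3*(V + 2)) = -1/(3*(2 + V)))
f(x, n) = 1 + n
K(f(4, Y(I)), a(-3, 6))*59 = √((1 - 1/(6 + 3*1))² + 3²)*59 = √((1 - 1/(6 + 3))² + 9)*59 = √((1 - 1/9)² + 9)*59 = √((1 - 1*⅑)² + 9)*59 = √((1 - ⅑)² + 9)*59 = √((8/9)² + 9)*59 = √(64/81 + 9)*59 = √(793/81)*59 = (√793/9)*59 = 59*√793/9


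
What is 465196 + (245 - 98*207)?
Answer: 445155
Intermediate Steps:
465196 + (245 - 98*207) = 465196 + (245 - 20286) = 465196 - 20041 = 445155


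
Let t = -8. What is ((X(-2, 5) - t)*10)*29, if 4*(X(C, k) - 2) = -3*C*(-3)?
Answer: 1595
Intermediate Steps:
X(C, k) = 2 + 9*C/4 (X(C, k) = 2 + (-3*C*(-3))/4 = 2 + (9*C)/4 = 2 + 9*C/4)
((X(-2, 5) - t)*10)*29 = (((2 + (9/4)*(-2)) - 1*(-8))*10)*29 = (((2 - 9/2) + 8)*10)*29 = ((-5/2 + 8)*10)*29 = ((11/2)*10)*29 = 55*29 = 1595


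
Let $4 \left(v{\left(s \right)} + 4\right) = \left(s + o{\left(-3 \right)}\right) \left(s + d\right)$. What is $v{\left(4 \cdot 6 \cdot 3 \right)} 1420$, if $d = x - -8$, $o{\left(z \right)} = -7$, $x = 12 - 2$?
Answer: $2071070$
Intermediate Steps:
$x = 10$ ($x = 12 - 2 = 10$)
$d = 18$ ($d = 10 - -8 = 10 + 8 = 18$)
$v{\left(s \right)} = -4 + \frac{\left(-7 + s\right) \left(18 + s\right)}{4}$ ($v{\left(s \right)} = -4 + \frac{\left(s - 7\right) \left(s + 18\right)}{4} = -4 + \frac{\left(-7 + s\right) \left(18 + s\right)}{4}$)
$v{\left(4 \cdot 6 \cdot 3 \right)} 1420 = \left(- \frac{71}{2} + \frac{\left(4 \cdot 6 \cdot 3\right)^{2}}{4} + \frac{11 \cdot 4 \cdot 6 \cdot 3}{4}\right) 1420 = \left(- \frac{71}{2} + \frac{\left(24 \cdot 3\right)^{2}}{4} + \frac{11 \cdot 24 \cdot 3}{4}\right) 1420 = \left(- \frac{71}{2} + \frac{72^{2}}{4} + \frac{11}{4} \cdot 72\right) 1420 = \left(- \frac{71}{2} + \frac{1}{4} \cdot 5184 + 198\right) 1420 = \left(- \frac{71}{2} + 1296 + 198\right) 1420 = \frac{2917}{2} \cdot 1420 = 2071070$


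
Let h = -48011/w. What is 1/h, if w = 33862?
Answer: -33862/48011 ≈ -0.70530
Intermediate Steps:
h = -48011/33862 ≈ -1.4178
1/h = 1/(-48011/33862) = -33862/48011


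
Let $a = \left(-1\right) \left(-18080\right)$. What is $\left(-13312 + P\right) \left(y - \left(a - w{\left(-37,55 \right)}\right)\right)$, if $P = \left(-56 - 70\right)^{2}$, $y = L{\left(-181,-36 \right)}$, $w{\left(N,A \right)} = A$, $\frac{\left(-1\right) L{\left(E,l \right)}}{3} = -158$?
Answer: $-45000764$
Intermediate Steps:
$L{\left(E,l \right)} = 474$ ($L{\left(E,l \right)} = \left(-3\right) \left(-158\right) = 474$)
$y = 474$
$a = 18080$
$P = 15876$ ($P = \left(-126\right)^{2} = 15876$)
$\left(-13312 + P\right) \left(y - \left(a - w{\left(-37,55 \right)}\right)\right) = \left(-13312 + 15876\right) \left(474 + \left(55 - 18080\right)\right) = 2564 \left(474 + \left(55 - 18080\right)\right) = 2564 \left(474 - 18025\right) = 2564 \left(-17551\right) = -45000764$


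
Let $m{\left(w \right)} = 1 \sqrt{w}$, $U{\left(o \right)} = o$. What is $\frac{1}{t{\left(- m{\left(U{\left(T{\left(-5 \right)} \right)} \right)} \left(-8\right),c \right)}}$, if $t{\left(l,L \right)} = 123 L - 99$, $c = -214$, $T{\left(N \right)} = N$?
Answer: $- \frac{1}{26421} \approx -3.7849 \cdot 10^{-5}$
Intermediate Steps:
$m{\left(w \right)} = \sqrt{w}$
$t{\left(l,L \right)} = -99 + 123 L$ ($t{\left(l,L \right)} = 123 L - 99 = -99 + 123 L$)
$\frac{1}{t{\left(- m{\left(U{\left(T{\left(-5 \right)} \right)} \right)} \left(-8\right),c \right)}} = \frac{1}{-99 + 123 \left(-214\right)} = \frac{1}{-99 - 26322} = \frac{1}{-26421} = - \frac{1}{26421}$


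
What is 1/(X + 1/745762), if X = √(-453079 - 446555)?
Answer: 745762/500341309668004297 - 556160960644*I*√899634/500341309668004297 ≈ 1.4905e-12 - 0.0010543*I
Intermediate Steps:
X = I*√899634 (X = √(-899634) = I*√899634 ≈ 948.49*I)
1/(X + 1/745762) = 1/(I*√899634 + 1/745762) = 1/(1/745762 + I*√899634)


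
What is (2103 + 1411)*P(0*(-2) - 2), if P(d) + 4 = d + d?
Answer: -28112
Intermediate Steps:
P(d) = -4 + 2*d (P(d) = -4 + (d + d) = -4 + 2*d)
(2103 + 1411)*P(0*(-2) - 2) = (2103 + 1411)*(-4 + 2*(0*(-2) - 2)) = 3514*(-4 + 2*(0 - 2)) = 3514*(-4 + 2*(-2)) = 3514*(-4 - 4) = 3514*(-8) = -28112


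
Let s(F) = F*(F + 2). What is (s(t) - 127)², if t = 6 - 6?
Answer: 16129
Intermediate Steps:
t = 0
s(F) = F*(2 + F)
(s(t) - 127)² = (0*(2 + 0) - 127)² = (0*2 - 127)² = (0 - 127)² = (-127)² = 16129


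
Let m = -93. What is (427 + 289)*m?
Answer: -66588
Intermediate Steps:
(427 + 289)*m = (427 + 289)*(-93) = 716*(-93) = -66588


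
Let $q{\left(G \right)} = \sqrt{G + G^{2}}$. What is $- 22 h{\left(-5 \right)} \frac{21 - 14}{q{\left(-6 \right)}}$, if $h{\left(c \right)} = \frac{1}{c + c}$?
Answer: $\frac{77 \sqrt{30}}{150} \approx 2.8116$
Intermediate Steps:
$h{\left(c \right)} = \frac{1}{2 c}$
$- 22 h{\left(-5 \right)} \frac{21 - 14}{q{\left(-6 \right)}} = - 22 \frac{1}{2 \left(-5\right)} \frac{21 - 14}{\sqrt{- 6 \left(1 - 6\right)}} = - 22 \cdot \frac{1}{2} \left(- \frac{1}{5}\right) \frac{7}{\sqrt{\left(-6\right) \left(-5\right)}} = \left(-22\right) \left(- \frac{1}{10}\right) \frac{7}{\sqrt{30}} = \frac{11 \cdot 7 \frac{\sqrt{30}}{30}}{5} = \frac{11 \frac{7 \sqrt{30}}{30}}{5} = \frac{77 \sqrt{30}}{150}$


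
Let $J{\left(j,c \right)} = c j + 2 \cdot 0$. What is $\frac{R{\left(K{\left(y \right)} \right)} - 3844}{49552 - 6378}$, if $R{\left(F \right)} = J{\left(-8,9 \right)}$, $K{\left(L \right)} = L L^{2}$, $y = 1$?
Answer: $- \frac{1958}{21587} \approx -0.090703$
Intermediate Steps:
$K{\left(L \right)} = L^{3}$
$J{\left(j,c \right)} = c j$ ($J{\left(j,c \right)} = c j + 0 = c j$)
$R{\left(F \right)} = -72$ ($R{\left(F \right)} = 9 \left(-8\right) = -72$)
$\frac{R{\left(K{\left(y \right)} \right)} - 3844}{49552 - 6378} = \frac{-72 - 3844}{49552 - 6378} = - \frac{3916}{43174} = \left(-3916\right) \frac{1}{43174} = - \frac{1958}{21587}$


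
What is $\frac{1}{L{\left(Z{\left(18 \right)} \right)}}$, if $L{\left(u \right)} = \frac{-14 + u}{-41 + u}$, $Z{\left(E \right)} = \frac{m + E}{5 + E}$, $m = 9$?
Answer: $\frac{916}{295} \approx 3.1051$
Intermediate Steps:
$Z{\left(E \right)} = \frac{9 + E}{5 + E}$
$L{\left(u \right)} = \frac{-14 + u}{-41 + u}$
$\frac{1}{L{\left(Z{\left(18 \right)} \right)}} = \frac{1}{\frac{1}{-41 + \frac{9 + 18}{5 + 18}} \left(-14 + \frac{9 + 18}{5 + 18}\right)} = \frac{1}{\frac{1}{-41 + \frac{1}{23} \cdot 27} \left(-14 + \frac{1}{23} \cdot 27\right)} = \frac{1}{\frac{1}{-41 + \frac{27}{23}} \left(-14 + \frac{27}{23}\right)} = \frac{1}{\frac{1}{- \frac{916}{23}} \left(- \frac{295}{23}\right)} = \frac{1}{\left(- \frac{23}{916}\right) \left(- \frac{295}{23}\right)} = \frac{1}{\frac{295}{916}} = \frac{916}{295}$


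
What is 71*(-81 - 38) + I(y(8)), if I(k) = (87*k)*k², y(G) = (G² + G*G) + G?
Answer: 218836223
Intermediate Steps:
y(G) = G + 2*G² (y(G) = (G² + G²) + G = 2*G² + G = G + 2*G²)
I(k) = 87*k³
71*(-81 - 38) + I(y(8)) = 71*(-81 - 38) + 87*(8*(1 + 2*8))³ = 71*(-119) + 87*(8*(1 + 16))³ = -8449 + 87*(8*17)³ = -8449 + 87*136³ = -8449 + 87*2515456 = -8449 + 218844672 = 218836223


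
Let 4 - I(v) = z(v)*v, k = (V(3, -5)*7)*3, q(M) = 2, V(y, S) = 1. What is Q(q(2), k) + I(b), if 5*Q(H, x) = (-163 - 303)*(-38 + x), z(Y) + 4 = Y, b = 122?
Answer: -64038/5 ≈ -12808.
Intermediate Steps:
z(Y) = -4 + Y
k = 21 (k = (1*7)*3 = 7*3 = 21)
Q(H, x) = 17708/5 - 466*x/5 (Q(H, x) = ((-163 - 303)*(-38 + x))/5 = (-466*(-38 + x))/5 = (17708 - 466*x)/5 = 17708/5 - 466*x/5)
I(v) = 4 - v*(-4 + v) (I(v) = 4 - (-4 + v)*v = 4 - v*(-4 + v))
Q(q(2), k) + I(b) = (17708/5 - 466/5*21) + (4 - 1*122*(-4 + 122)) = (17708/5 - 9786/5) + (4 - 1*122*118) = 7922/5 + (4 - 14396) = 7922/5 - 14392 = -64038/5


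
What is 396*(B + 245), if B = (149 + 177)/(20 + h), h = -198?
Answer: 8570232/89 ≈ 96295.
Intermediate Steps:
B = -163/89 (B = (149 + 177)/(20 - 198) = 326/(-178) = 326*(-1/178) = -163/89 ≈ -1.8315)
396*(B + 245) = 396*(-163/89 + 245) = 396*(21642/89) = 8570232/89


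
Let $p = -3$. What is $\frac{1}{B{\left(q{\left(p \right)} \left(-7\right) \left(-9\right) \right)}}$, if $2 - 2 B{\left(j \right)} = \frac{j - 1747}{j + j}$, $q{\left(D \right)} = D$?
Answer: $- \frac{189}{295} \approx -0.64068$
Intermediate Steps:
$B{\left(j \right)} = 1 - \frac{-1747 + j}{4 j}$ ($B{\left(j \right)} = 1 - \frac{\left(j - 1747\right) \frac{1}{j + j}}{2} = 1 - \frac{\left(-1747 + j\right) \frac{1}{2 j}}{2} = 1 - \frac{\frac{1}{2} \frac{1}{j} \left(-1747 + j\right)}{2} = 1 - \frac{-1747 + j}{4 j}$)
$\frac{1}{B{\left(q{\left(p \right)} \left(-7\right) \left(-9\right) \right)}} = \frac{1}{\frac{1}{4} \frac{1}{\left(-3\right) \left(-7\right) \left(-9\right)} \left(1747 + 3 \left(-3\right) \left(-7\right) \left(-9\right)\right)} = \frac{1}{\frac{1}{4} \frac{1}{21 \left(-9\right)} \left(1747 + 3 \cdot 21 \left(-9\right)\right)} = \frac{1}{\frac{1}{4} \frac{1}{-189} \left(1747 + 3 \left(-189\right)\right)} = \frac{1}{\frac{1}{4} \left(- \frac{1}{189}\right) \left(1747 - 567\right)} = \frac{1}{\frac{1}{4} \left(- \frac{1}{189}\right) 1180} = \frac{1}{- \frac{295}{189}} = - \frac{189}{295}$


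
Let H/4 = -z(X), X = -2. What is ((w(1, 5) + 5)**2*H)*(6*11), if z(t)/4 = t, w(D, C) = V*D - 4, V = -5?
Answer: 33792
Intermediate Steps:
w(D, C) = -4 - 5*D (w(D, C) = -5*D - 4 = -4 - 5*D)
z(t) = 4*t
H = 32 (H = 4*(-4*(-2)) = 4*(-1*(-8)) = 4*8 = 32)
((w(1, 5) + 5)**2*H)*(6*11) = (((-4 - 5*1) + 5)**2*32)*(6*11) = (((-4 - 5) + 5)**2*32)*66 = ((-9 + 5)**2*32)*66 = ((-4)**2*32)*66 = (16*32)*66 = 512*66 = 33792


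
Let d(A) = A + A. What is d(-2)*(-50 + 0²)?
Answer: 200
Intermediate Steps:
d(A) = 2*A
d(-2)*(-50 + 0²) = (2*(-2))*(-50 + 0²) = -4*(-50 + 0) = -4*(-50) = 200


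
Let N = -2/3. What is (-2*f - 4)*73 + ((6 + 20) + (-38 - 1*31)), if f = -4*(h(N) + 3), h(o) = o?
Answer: 3083/3 ≈ 1027.7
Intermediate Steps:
N = -⅔ (N = -2*⅓ = -⅔ ≈ -0.66667)
f = -28/3 (f = -4*(-⅔ + 3) = -4*7/3 = -28/3 ≈ -9.3333)
(-2*f - 4)*73 + ((6 + 20) + (-38 - 1*31)) = (-2*(-28/3) - 4)*73 + ((6 + 20) + (-38 - 1*31)) = (56/3 - 4)*73 + (26 + (-38 - 31)) = (44/3)*73 + (26 - 69) = 3212/3 - 43 = 3083/3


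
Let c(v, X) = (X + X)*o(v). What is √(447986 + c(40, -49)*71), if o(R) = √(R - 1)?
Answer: √(447986 - 6958*√39) ≈ 636.03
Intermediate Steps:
o(R) = √(-1 + R)
c(v, X) = 2*X*√(-1 + v) (c(v, X) = (X + X)*√(-1 + v) = (2*X)*√(-1 + v) = 2*X*√(-1 + v))
√(447986 + c(40, -49)*71) = √(447986 + (2*(-49)*√(-1 + 40))*71) = √(447986 + (2*(-49)*√39)*71) = √(447986 - 98*√39*71) = √(447986 - 6958*√39)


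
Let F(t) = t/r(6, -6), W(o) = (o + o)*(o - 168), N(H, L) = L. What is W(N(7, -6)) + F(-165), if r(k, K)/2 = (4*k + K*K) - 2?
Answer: 242043/116 ≈ 2086.6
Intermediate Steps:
W(o) = 2*o*(-168 + o) (W(o) = (2*o)*(-168 + o) = 2*o*(-168 + o))
r(k, K) = -4 + 2*K² + 8*k (r(k, K) = 2*((4*k + K*K) - 2) = 2*((4*k + K²) - 2) = 2*((K² + 4*k) - 2) = 2*(-2 + K² + 4*k) = -4 + 2*K² + 8*k)
F(t) = t/116 (F(t) = t/(-4 + 2*(-6)² + 8*6) = t/(-4 + 2*36 + 48) = t/(-4 + 72 + 48) = t/116)
W(N(7, -6)) + F(-165) = 2*(-6)*(-168 - 6) + (1/116)*(-165) = 2*(-6)*(-174) - 165/116 = 2088 - 165/116 = 242043/116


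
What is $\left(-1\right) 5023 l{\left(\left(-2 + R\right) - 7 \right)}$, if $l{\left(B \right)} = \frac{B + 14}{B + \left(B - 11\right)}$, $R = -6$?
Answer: $- \frac{5023}{41} \approx -122.51$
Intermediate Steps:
$l{\left(B \right)} = \frac{14 + B}{-11 + 2 B}$ ($l{\left(B \right)} = \frac{14 + B}{B + \left(B - 11\right)} = \frac{14 + B}{B + \left(-11 + B\right)} = \frac{14 + B}{-11 + 2 B}$)
$\left(-1\right) 5023 l{\left(\left(-2 + R\right) - 7 \right)} = \left(-1\right) 5023 \frac{14 - 15}{-11 + 2 \left(\left(-2 - 6\right) - 7\right)} = - 5023 \frac{14 - 15}{-11 + 2 \left(-8 - 7\right)} = - 5023 \frac{14 - 15}{-11 + 2 \left(-15\right)} = - 5023 \frac{1}{-11 - 30} \left(-1\right) = - 5023 \frac{1}{-41} \left(-1\right) = - 5023 \left(\left(- \frac{1}{41}\right) \left(-1\right)\right) = \left(-5023\right) \frac{1}{41} = - \frac{5023}{41}$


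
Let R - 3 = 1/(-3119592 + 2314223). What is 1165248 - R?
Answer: 938452200406/805369 ≈ 1.1652e+6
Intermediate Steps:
R = 2416106/805369 (R = 3 + 1/(-3119592 + 2314223) = 3 + 1/(-805369) = 3 - 1/805369 = 2416106/805369 ≈ 3.0000)
1165248 - R = 1165248 - 1*2416106/805369 = 1165248 - 2416106/805369 = 938452200406/805369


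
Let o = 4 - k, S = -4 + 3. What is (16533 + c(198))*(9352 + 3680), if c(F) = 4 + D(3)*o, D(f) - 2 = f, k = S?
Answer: 215835984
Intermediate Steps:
S = -1
k = -1
D(f) = 2 + f
o = 5 (o = 4 - 1*(-1) = 4 + 1 = 5)
c(F) = 29 (c(F) = 4 + (2 + 3)*5 = 4 + 5*5 = 4 + 25 = 29)
(16533 + c(198))*(9352 + 3680) = (16533 + 29)*(9352 + 3680) = 16562*13032 = 215835984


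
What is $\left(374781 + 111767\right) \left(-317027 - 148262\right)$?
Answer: $-226385432372$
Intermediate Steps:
$\left(374781 + 111767\right) \left(-317027 - 148262\right) = 486548 \left(-465289\right) = -226385432372$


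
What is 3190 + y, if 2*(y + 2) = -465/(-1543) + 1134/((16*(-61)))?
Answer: 4800378023/1505968 ≈ 3187.6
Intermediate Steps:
y = -3659897/1505968 (y = -2 + (-465/(-1543) + 1134/((16*(-61))))/2 = -2 + (-465*(-1/1543) + 1134/(-976))/2 = -2 + (465/1543 + 1134*(-1/976))/2 = -2 + (465/1543 - 567/488)/2 = -2 + (½)*(-647961/752984) = -2 - 647961/1505968 = -3659897/1505968 ≈ -2.4303)
3190 + y = 3190 - 3659897/1505968 = 4800378023/1505968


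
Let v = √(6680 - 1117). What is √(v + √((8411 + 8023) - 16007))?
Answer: √(√427 + √5563) ≈ 9.7596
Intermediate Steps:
v = √5563 ≈ 74.586
√(v + √((8411 + 8023) - 16007)) = √(√5563 + √((8411 + 8023) - 16007)) = √(√5563 + √(16434 - 16007)) = √(√5563 + √427) = √(√427 + √5563)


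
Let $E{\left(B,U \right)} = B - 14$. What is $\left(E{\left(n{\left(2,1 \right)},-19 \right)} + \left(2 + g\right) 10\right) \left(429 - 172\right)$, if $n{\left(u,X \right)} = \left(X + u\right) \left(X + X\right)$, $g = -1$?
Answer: $514$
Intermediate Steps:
$n{\left(u,X \right)} = 2 X \left(X + u\right)$ ($n{\left(u,X \right)} = \left(X + u\right) 2 X = 2 X \left(X + u\right)$)
$E{\left(B,U \right)} = -14 + B$
$\left(E{\left(n{\left(2,1 \right)},-19 \right)} + \left(2 + g\right) 10\right) \left(429 - 172\right) = \left(\left(-14 + 2 \cdot 1 \left(1 + 2\right)\right) + \left(2 - 1\right) 10\right) \left(429 - 172\right) = \left(\left(-14 + 2 \cdot 1 \cdot 3\right) + 1 \cdot 10\right) 257 = \left(\left(-14 + 6\right) + 10\right) 257 = \left(-8 + 10\right) 257 = 2 \cdot 257 = 514$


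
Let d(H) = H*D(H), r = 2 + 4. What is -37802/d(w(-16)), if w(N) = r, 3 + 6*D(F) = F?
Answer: -37802/3 ≈ -12601.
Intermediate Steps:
r = 6
D(F) = -1/2 + F/6
w(N) = 6
d(H) = H*(-1/2 + H/6)
-37802/d(w(-16)) = -37802/(-3 + 6) = -37802/((1/6)*6*3) = -37802/3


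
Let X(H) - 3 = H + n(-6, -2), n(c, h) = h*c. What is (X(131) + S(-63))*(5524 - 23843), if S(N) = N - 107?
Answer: 439656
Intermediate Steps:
n(c, h) = c*h
S(N) = -107 + N
X(H) = 15 + H (X(H) = 3 + (H - 6*(-2)) = 3 + (H + 12) = 3 + (12 + H) = 15 + H)
(X(131) + S(-63))*(5524 - 23843) = ((15 + 131) + (-107 - 63))*(5524 - 23843) = (146 - 170)*(-18319) = -24*(-18319) = 439656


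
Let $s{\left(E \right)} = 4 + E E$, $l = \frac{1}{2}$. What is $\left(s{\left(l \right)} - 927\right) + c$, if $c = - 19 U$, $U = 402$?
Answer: $- \frac{34243}{4} \approx -8560.8$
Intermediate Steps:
$l = \frac{1}{2} \approx 0.5$
$s{\left(E \right)} = 4 + E^{2}$
$c = -7638$ ($c = \left(-19\right) 402 = -7638$)
$\left(s{\left(l \right)} - 927\right) + c = \left(\left(4 + \left(\frac{1}{2}\right)^{2}\right) - 927\right) - 7638 = \left(\left(4 + \frac{1}{4}\right) - 927\right) - 7638 = \left(\frac{17}{4} - 927\right) - 7638 = - \frac{3691}{4} - 7638 = - \frac{34243}{4}$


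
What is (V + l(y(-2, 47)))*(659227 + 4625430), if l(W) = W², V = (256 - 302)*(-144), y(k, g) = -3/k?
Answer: 140069833785/4 ≈ 3.5017e+10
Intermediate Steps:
V = 6624 (V = -46*(-144) = 6624)
(V + l(y(-2, 47)))*(659227 + 4625430) = (6624 + (-3/(-2))²)*(659227 + 4625430) = (6624 + (-3*(-½))²)*5284657 = (6624 + (3/2)²)*5284657 = (6624 + 9/4)*5284657 = (26505/4)*5284657 = 140069833785/4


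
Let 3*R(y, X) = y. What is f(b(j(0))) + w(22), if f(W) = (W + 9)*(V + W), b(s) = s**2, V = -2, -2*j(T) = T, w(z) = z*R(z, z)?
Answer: 430/3 ≈ 143.33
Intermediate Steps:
R(y, X) = y/3
w(z) = z**2/3 (w(z) = z*(z/3) = z**2/3)
j(T) = -T/2
f(W) = (-2 + W)*(9 + W) (f(W) = (W + 9)*(-2 + W) = (9 + W)*(-2 + W) = (-2 + W)*(9 + W))
f(b(j(0))) + w(22) = (-18 + ((-1/2*0)**2)**2 + 7*(-1/2*0)**2) + (1/3)*22**2 = (-18 + (0**2)**2 + 7*0**2) + (1/3)*484 = (-18 + 0**2 + 7*0) + 484/3 = (-18 + 0 + 0) + 484/3 = -18 + 484/3 = 430/3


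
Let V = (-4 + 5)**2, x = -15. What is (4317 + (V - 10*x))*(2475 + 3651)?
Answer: 27370968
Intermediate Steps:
V = 1 (V = 1**2 = 1)
(4317 + (V - 10*x))*(2475 + 3651) = (4317 + (1 - 10*(-15)))*(2475 + 3651) = (4317 + (1 + 150))*6126 = (4317 + 151)*6126 = 4468*6126 = 27370968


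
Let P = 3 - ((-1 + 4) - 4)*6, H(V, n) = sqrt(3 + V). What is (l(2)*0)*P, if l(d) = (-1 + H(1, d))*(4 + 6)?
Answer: 0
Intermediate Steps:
P = 9 (P = 3 - (3 - 4)*6 = 3 - (-1)*6 = 3 - 1*(-6) = 3 + 6 = 9)
l(d) = 10 (l(d) = (-1 + sqrt(3 + 1))*(4 + 6) = (-1 + sqrt(4))*10 = (-1 + 2)*10 = 1*10 = 10)
(l(2)*0)*P = (10*0)*9 = 0*9 = 0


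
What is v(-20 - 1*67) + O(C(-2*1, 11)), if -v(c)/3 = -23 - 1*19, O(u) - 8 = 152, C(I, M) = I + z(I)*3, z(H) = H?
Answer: 286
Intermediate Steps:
C(I, M) = 4*I (C(I, M) = I + I*3 = I + 3*I = 4*I)
O(u) = 160 (O(u) = 8 + 152 = 160)
v(c) = 126 (v(c) = -3*(-23 - 1*19) = -3*(-23 - 19) = -3*(-42) = 126)
v(-20 - 1*67) + O(C(-2*1, 11)) = 126 + 160 = 286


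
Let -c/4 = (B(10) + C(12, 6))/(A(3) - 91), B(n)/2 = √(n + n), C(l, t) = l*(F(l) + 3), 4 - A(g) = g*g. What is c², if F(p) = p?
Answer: (45 + √5)²/36 ≈ 61.979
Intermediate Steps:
A(g) = 4 - g² (A(g) = 4 - g*g = 4 - g²)
C(l, t) = l*(3 + l) (C(l, t) = l*(l + 3) = l*(3 + l))
B(n) = 2*√2*√n (B(n) = 2*√(n + n) = 2*√(2*n) = 2*(√2*√n) = 2*√2*√n)
c = 15/2 + √5/6 (c = -4*(2*√2*√10 + 12*(3 + 12))/((4 - 1*3²) - 91) = -4*(4*√5 + 12*15)/((4 - 1*9) - 91) = -4*(4*√5 + 180)/((4 - 9) - 91) = -4*(180 + 4*√5)/(-5 - 91) = -4*(180 + 4*√5)/(-96) = -4*(180 + 4*√5)*(-1)/96 = -4*(-15/8 - √5/24) = 15/2 + √5/6 ≈ 7.8727)
c² = (15/2 + √5/6)²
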